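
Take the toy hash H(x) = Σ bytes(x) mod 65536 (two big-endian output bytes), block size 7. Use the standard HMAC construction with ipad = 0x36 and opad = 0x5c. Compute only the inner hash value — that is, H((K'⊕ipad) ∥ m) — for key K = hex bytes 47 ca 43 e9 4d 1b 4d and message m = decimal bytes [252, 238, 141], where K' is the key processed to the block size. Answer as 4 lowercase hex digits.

Key hex bytes 47 ca 43 e9 4d 1b 4d is exactly B = 7 bytes: K' = 47 ca 43 e9 4d 1b 4d.
K' ⊕ ipad = 71 fc 75 df 7b 2d 7b.
Inner input = 71 fc 75 df 7b 2d 7b ∥ fc ee 8d.
Inner hash: sum = 113+252+117+223+123+45+123+252+238+141 = 1627 → 06 5b.

065b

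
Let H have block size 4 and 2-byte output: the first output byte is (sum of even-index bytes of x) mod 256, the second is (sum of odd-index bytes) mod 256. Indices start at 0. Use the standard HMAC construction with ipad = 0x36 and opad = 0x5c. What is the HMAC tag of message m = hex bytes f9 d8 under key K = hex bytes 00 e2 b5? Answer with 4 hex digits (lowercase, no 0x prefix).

f7fc

Key hex bytes 00 e2 b5 is 3 bytes ≤ B = 4; zero-pad to 4 bytes: K' = 00 e2 b5 00.
K' ⊕ ipad = 36 d4 83 36.  K' ⊕ opad = 5c be e9 5c.
Inner input = (K'⊕ipad) ∥ m = 36 d4 83 36 ∥ f9 d8.
Inner hash: even-index sum = 434 mod 256 = 178; odd-index sum = 482 mod 256 = 226 → b2 e2.
Outer input = (K'⊕opad) ∥ inner = 5c be e9 5c ∥ b2 e2.
Outer hash (tag): even-index sum = 503 mod 256 = 247; odd-index sum = 508 mod 256 = 252 → f7 fc.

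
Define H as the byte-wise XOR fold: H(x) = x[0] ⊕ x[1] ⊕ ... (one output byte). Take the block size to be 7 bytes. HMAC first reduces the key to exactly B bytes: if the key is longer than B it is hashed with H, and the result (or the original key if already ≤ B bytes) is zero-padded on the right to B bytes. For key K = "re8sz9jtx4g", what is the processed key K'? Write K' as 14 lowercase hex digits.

2a000000000000

|K| = 11 > B = 7, so first hash the key.
H(K): XOR 72⊕65⊕38⊕73⊕7a⊕39⊕6a⊕74⊕78⊕34⊕67 = 2a.
Zero-pad H(K) = 2a to 7 bytes: K' = 2a 00 00 00 00 00 00.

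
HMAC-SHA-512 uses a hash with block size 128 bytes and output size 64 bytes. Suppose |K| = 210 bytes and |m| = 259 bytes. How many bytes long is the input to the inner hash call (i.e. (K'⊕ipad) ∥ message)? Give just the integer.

387

Key is 210 > 128 bytes, so it is hashed to 64 bytes then zero-padded to 128: |K'| = 128.
Inner input = (K'⊕ipad) ∥ m → 128 + 259 = 387 bytes.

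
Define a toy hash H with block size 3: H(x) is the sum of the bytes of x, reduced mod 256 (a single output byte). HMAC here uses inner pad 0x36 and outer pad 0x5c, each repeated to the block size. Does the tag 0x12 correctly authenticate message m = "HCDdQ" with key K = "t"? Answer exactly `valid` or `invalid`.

Key "t" = 74 is 1 byte ≤ B = 3; zero-pad to 3 bytes: K' = 74 00 00.
K' ⊕ ipad = 42 36 36; K' ⊕ opad = 28 5c 5c.
Inner hash: sum = 66+54+54+72+67+68+100+81 = 562; mod 256 = 50 → 32.
Outer hash (recomputed tag): sum = 40+92+92+50 = 274; mod 256 = 18 → 12.
Recomputed tag = 12; claimed = 12 → match.

valid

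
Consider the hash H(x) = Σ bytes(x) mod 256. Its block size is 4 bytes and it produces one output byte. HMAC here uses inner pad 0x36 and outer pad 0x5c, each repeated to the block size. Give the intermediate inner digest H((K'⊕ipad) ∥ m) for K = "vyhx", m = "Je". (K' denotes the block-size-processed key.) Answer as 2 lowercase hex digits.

Key "vyhx" = 76 79 68 78 is exactly B = 4 bytes: K' = 76 79 68 78.
K' ⊕ ipad = 40 4f 5e 4e.
Inner input = 40 4f 5e 4e ∥ 4a 65.
Inner hash: sum = 64+79+94+78+74+101 = 490; mod 256 = 234 → ea.

ea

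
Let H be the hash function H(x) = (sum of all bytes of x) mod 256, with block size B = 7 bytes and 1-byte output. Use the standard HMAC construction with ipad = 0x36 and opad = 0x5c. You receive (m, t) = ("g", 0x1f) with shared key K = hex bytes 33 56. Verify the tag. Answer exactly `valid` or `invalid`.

Key hex bytes 33 56 is 2 bytes ≤ B = 7; zero-pad to 7 bytes: K' = 33 56 00 00 00 00 00.
K' ⊕ ipad = 05 60 36 36 36 36 36; K' ⊕ opad = 6f 0a 5c 5c 5c 5c 5c.
Inner hash: sum = 5+96+54+54+54+54+54+103 = 474; mod 256 = 218 → da.
Outer hash (recomputed tag): sum = 111+10+92+92+92+92+92+218 = 799; mod 256 = 31 → 1f.
Recomputed tag = 1f; claimed = 1f → match.

valid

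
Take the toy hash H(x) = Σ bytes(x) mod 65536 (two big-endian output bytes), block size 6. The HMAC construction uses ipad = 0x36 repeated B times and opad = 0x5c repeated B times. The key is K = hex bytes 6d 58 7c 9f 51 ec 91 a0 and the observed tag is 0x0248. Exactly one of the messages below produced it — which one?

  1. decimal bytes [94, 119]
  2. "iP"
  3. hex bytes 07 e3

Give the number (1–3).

3

Key hex bytes 6d 58 7c 9f 51 ec 91 a0 is 8 bytes > B = 6, so hash it first: H(key) = 04 4e, then zero-pad to 6 bytes: K' = 04 4e 00 00 00 00.
K' ⊕ ipad = 32 78 36 36 36 36; K' ⊕ opad = 58 12 5c 5c 5c 5c.
m1: inner = H(32 78 36 36 36 36 5e 77) = 02 57; tag = H(58 12 5c 5c 5c 5c 02 57) = 0233
m2: inner = H(32 78 36 36 36 36 69 50) = 02 3b; tag = H(58 12 5c 5c 5c 5c 02 3b) = 0217
m3: inner = H(32 78 36 36 36 36 07 e3) = 02 6c; tag = H(58 12 5c 5c 5c 5c 02 6c) = 0248 ← matches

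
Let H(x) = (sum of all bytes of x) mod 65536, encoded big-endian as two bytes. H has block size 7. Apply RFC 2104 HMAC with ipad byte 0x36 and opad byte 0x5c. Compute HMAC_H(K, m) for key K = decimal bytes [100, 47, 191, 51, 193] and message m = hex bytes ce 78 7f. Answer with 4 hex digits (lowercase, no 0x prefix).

Key decimal bytes [100, 47, 191, 51, 193] = 64 2f bf 33 c1 is 5 bytes ≤ B = 7; zero-pad to 7 bytes: K' = 64 2f bf 33 c1 00 00.
K' ⊕ ipad = 52 19 89 05 f7 36 36.  K' ⊕ opad = 38 73 e3 6f 9d 5c 5c.
Inner input = (K'⊕ipad) ∥ m = 52 19 89 05 f7 36 36 ∥ ce 78 7f.
Inner hash: sum = 82+25+137+5+247+54+54+206+120+127 = 1057 → 04 21.
Outer input = (K'⊕opad) ∥ inner = 38 73 e3 6f 9d 5c 5c ∥ 04 21.
Outer hash (tag): sum = 56+115+227+111+157+92+92+4+33 = 887 → 03 77.

0377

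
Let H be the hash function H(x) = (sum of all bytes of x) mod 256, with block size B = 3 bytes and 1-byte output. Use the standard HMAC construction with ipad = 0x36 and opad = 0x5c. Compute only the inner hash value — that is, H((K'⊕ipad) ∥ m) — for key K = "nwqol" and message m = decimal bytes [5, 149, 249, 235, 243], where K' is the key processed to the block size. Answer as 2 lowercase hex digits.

e4

Key "nwqol" = 6e 77 71 6f 6c is 5 bytes > B = 3, so hash it first: H(key) = 31, then zero-pad to 3 bytes: K' = 31 00 00.
K' ⊕ ipad = 07 36 36.
Inner input = 07 36 36 ∥ 05 95 f9 eb f3.
Inner hash: sum = 7+54+54+5+149+249+235+243 = 996; mod 256 = 228 → e4.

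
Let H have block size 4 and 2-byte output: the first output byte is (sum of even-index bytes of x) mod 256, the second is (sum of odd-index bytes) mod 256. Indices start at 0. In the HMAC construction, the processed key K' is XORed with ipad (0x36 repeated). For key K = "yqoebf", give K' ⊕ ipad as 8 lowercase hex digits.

Key "yqoebf" = 79 71 6f 65 62 66 is 6 bytes > B = 4, so hash it first: H(key) = 4a 3c, then zero-pad to 4 bytes: K' = 4a 3c 00 00.
XOR each byte with 0x36: 4a⊕36=7c, 3c⊕36=0a, 00⊕36=36, 00⊕36=36.

7c0a3636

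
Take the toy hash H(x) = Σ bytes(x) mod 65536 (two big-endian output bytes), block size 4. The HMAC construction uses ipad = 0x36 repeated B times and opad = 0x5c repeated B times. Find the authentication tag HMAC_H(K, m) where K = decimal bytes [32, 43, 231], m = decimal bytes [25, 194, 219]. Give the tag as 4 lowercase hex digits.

02fc

Key decimal bytes [32, 43, 231] = 20 2b e7 is 3 bytes ≤ B = 4; zero-pad to 4 bytes: K' = 20 2b e7 00.
K' ⊕ ipad = 16 1d d1 36.  K' ⊕ opad = 7c 77 bb 5c.
Inner input = (K'⊕ipad) ∥ m = 16 1d d1 36 ∥ 19 c2 db.
Inner hash: sum = 22+29+209+54+25+194+219 = 752 → 02 f0.
Outer input = (K'⊕opad) ∥ inner = 7c 77 bb 5c ∥ 02 f0.
Outer hash (tag): sum = 124+119+187+92+2+240 = 764 → 02 fc.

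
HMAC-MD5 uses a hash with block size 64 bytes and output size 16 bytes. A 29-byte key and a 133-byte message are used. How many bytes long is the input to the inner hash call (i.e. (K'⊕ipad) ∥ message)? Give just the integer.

Key is 29 ≤ 64 bytes, zero-padded: |K'| = 64.
Inner input = (K'⊕ipad) ∥ m → 64 + 133 = 197 bytes.

197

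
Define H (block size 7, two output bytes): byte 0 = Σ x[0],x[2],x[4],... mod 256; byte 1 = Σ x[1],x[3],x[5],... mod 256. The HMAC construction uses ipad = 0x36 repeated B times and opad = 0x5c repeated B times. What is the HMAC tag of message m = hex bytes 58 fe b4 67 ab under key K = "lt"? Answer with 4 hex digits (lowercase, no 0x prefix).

Key "lt" = 6c 74 is 2 bytes ≤ B = 7; zero-pad to 7 bytes: K' = 6c 74 00 00 00 00 00.
K' ⊕ ipad = 5a 42 36 36 36 36 36.  K' ⊕ opad = 30 28 5c 5c 5c 5c 5c.
Inner input = (K'⊕ipad) ∥ m = 5a 42 36 36 36 36 36 ∥ 58 fe b4 67 ab.
Inner hash: even-index sum = 609 mod 256 = 97; odd-index sum = 613 mod 256 = 101 → 61 65.
Outer input = (K'⊕opad) ∥ inner = 30 28 5c 5c 5c 5c 5c ∥ 61 65.
Outer hash (tag): even-index sum = 425 mod 256 = 169; odd-index sum = 321 mod 256 = 65 → a9 41.

a941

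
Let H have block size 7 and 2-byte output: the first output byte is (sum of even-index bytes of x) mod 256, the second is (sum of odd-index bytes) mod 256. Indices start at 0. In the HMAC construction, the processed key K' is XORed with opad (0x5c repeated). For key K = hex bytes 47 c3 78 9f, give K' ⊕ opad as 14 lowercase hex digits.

1b9f24c35c5c5c

Key hex bytes 47 c3 78 9f is 4 bytes ≤ B = 7; zero-pad to 7 bytes: K' = 47 c3 78 9f 00 00 00.
XOR each byte with 0x5c: 47⊕5c=1b, c3⊕5c=9f, 78⊕5c=24, 9f⊕5c=c3, 00⊕5c=5c, 00⊕5c=5c, 00⊕5c=5c.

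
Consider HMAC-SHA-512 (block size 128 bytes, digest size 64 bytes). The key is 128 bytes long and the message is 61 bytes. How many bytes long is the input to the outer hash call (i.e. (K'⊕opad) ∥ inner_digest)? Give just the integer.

Key is 128 ≤ 128 bytes, zero-padded: |K'| = 128.
Outer input = (K'⊕opad) ∥ H(inner) → 128 + 64 = 192 bytes.

192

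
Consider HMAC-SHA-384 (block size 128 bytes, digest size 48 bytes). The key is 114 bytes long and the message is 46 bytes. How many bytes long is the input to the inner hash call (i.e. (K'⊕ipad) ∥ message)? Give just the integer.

174

Key is 114 ≤ 128 bytes, zero-padded: |K'| = 128.
Inner input = (K'⊕ipad) ∥ m → 128 + 46 = 174 bytes.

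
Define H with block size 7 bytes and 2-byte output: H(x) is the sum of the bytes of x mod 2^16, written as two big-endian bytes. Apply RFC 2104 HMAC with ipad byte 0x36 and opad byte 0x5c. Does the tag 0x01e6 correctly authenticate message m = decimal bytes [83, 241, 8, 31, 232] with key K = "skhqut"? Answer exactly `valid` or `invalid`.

Key "skhqut" = 73 6b 68 71 75 74 is 6 bytes ≤ B = 7; zero-pad to 7 bytes: K' = 73 6b 68 71 75 74 00.
K' ⊕ ipad = 45 5d 5e 47 43 42 36; K' ⊕ opad = 2f 37 34 2d 29 28 5c.
Inner hash: sum = 69+93+94+71+67+66+54+83+241+8+31+232 = 1109 → 04 55.
Outer hash (recomputed tag): sum = 47+55+52+45+41+40+92+4+85 = 461 → 01 cd.
Recomputed tag = 01cd; claimed = 01e6 → mismatch.

invalid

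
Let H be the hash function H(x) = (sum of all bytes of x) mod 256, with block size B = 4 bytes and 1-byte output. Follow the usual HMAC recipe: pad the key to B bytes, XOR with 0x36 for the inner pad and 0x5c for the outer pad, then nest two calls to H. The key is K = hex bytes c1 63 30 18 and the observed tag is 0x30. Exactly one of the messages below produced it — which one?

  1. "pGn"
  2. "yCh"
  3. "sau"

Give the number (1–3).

2

Key hex bytes c1 63 30 18 is exactly B = 4 bytes: K' = c1 63 30 18.
K' ⊕ ipad = f7 55 06 2e; K' ⊕ opad = 9d 3f 6c 44.
m1: inner = H(f7 55 06 2e 70 47 6e) = a5; tag = H(9d 3f 6c 44 a5) = 31
m2: inner = H(f7 55 06 2e 79 43 68) = a4; tag = H(9d 3f 6c 44 a4) = 30 ← matches
m3: inner = H(f7 55 06 2e 73 61 75) = c9; tag = H(9d 3f 6c 44 c9) = 55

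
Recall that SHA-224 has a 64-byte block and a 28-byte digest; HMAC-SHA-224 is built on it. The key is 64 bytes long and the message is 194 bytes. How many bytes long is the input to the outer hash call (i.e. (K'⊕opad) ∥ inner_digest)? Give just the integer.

92

Key is 64 ≤ 64 bytes, zero-padded: |K'| = 64.
Outer input = (K'⊕opad) ∥ H(inner) → 64 + 28 = 92 bytes.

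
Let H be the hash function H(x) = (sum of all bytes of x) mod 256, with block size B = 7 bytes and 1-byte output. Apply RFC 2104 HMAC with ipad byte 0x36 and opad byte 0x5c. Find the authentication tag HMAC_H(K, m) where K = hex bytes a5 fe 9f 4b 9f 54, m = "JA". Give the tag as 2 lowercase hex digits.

Key hex bytes a5 fe 9f 4b 9f 54 is 6 bytes ≤ B = 7; zero-pad to 7 bytes: K' = a5 fe 9f 4b 9f 54 00.
K' ⊕ ipad = 93 c8 a9 7d a9 62 36.  K' ⊕ opad = f9 a2 c3 17 c3 08 5c.
Inner input = (K'⊕ipad) ∥ m = 93 c8 a9 7d a9 62 36 ∥ 4a 41.
Inner hash: sum = 147+200+169+125+169+98+54+74+65 = 1101; mod 256 = 77 → 4d.
Outer input = (K'⊕opad) ∥ inner = f9 a2 c3 17 c3 08 5c ∥ 4d.
Outer hash (tag): sum = 249+162+195+23+195+8+92+77 = 1001; mod 256 = 233 → e9.

e9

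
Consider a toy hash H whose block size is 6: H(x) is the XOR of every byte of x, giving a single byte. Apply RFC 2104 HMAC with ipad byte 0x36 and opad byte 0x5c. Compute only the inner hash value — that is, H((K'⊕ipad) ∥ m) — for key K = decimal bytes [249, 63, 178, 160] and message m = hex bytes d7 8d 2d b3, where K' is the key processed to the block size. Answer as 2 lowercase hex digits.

Key decimal bytes [249, 63, 178, 160] = f9 3f b2 a0 is 4 bytes ≤ B = 6; zero-pad to 6 bytes: K' = f9 3f b2 a0 00 00.
K' ⊕ ipad = cf 09 84 96 36 36.
Inner input = cf 09 84 96 36 36 ∥ d7 8d 2d b3.
Inner hash: XOR cf⊕09⊕84⊕96⊕36⊕36⊕d7⊕8d⊕2d⊕b3 = 10.

10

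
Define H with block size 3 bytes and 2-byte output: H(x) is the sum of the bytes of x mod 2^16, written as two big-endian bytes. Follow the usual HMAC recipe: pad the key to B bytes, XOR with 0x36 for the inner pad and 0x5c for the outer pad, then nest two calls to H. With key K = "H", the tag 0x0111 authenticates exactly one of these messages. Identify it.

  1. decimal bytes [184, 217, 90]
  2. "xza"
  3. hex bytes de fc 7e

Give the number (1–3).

3

Key "H" = 48 is 1 byte ≤ B = 3; zero-pad to 3 bytes: K' = 48 00 00.
K' ⊕ ipad = 7e 36 36; K' ⊕ opad = 14 5c 5c.
m1: inner = H(7e 36 36 b8 d9 5a) = 02 d5; tag = H(14 5c 5c 02 d5) = 01a3
m2: inner = H(7e 36 36 78 7a 61) = 02 3d; tag = H(14 5c 5c 02 3d) = 010b
m3: inner = H(7e 36 36 de fc 7e) = 03 42; tag = H(14 5c 5c 03 42) = 0111 ← matches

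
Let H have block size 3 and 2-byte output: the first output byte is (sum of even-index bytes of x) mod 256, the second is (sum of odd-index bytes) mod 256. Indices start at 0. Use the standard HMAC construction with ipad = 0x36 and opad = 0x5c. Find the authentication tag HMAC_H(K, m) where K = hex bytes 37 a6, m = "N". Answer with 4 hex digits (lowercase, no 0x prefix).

a531

Key hex bytes 37 a6 is 2 bytes ≤ B = 3; zero-pad to 3 bytes: K' = 37 a6 00.
K' ⊕ ipad = 01 90 36.  K' ⊕ opad = 6b fa 5c.
Inner input = (K'⊕ipad) ∥ m = 01 90 36 ∥ 4e.
Inner hash: even-index sum = 55 mod 256 = 55; odd-index sum = 222 mod 256 = 222 → 37 de.
Outer input = (K'⊕opad) ∥ inner = 6b fa 5c ∥ 37 de.
Outer hash (tag): even-index sum = 421 mod 256 = 165; odd-index sum = 305 mod 256 = 49 → a5 31.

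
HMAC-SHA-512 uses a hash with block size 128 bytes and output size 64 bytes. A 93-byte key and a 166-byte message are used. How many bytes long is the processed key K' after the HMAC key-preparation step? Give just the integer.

Key is 93 ≤ 128 bytes, zero-padded: |K'| = 128.

128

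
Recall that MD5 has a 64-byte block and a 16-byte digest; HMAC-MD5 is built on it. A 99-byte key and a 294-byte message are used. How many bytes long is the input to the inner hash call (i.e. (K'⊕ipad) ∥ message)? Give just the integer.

358

Key is 99 > 64 bytes, so it is hashed to 16 bytes then zero-padded to 64: |K'| = 64.
Inner input = (K'⊕ipad) ∥ m → 64 + 294 = 358 bytes.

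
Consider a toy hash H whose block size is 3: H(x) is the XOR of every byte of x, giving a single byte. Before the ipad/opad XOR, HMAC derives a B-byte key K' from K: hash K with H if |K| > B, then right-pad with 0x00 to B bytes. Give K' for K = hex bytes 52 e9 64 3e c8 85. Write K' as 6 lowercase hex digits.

ac0000

|K| = 6 > B = 3, so first hash the key.
H(K): XOR 52⊕e9⊕64⊕3e⊕c8⊕85 = ac.
Zero-pad H(K) = ac to 3 bytes: K' = ac 00 00.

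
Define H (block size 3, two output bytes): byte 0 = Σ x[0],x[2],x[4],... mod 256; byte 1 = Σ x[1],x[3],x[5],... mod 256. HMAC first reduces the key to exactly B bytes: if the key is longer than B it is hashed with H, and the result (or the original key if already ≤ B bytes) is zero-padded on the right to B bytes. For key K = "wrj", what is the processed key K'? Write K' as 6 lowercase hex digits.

Key "wrj" = 77 72 6a is exactly B = 3 bytes: K' = 77 72 6a.

77726a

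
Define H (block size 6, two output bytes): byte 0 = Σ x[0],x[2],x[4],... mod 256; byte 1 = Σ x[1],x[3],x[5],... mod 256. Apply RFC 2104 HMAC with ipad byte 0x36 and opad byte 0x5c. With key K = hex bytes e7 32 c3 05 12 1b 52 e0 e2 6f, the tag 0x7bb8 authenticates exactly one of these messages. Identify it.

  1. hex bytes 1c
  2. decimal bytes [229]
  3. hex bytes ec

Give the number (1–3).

Key hex bytes e7 32 c3 05 12 1b 52 e0 e2 6f is 10 bytes > B = 6, so hash it first: H(key) = f0 a1, then zero-pad to 6 bytes: K' = f0 a1 00 00 00 00.
K' ⊕ ipad = c6 97 36 36 36 36; K' ⊕ opad = ac fd 5c 5c 5c 5c.
m1: inner = H(c6 97 36 36 36 36 1c) = 4e 03; tag = H(ac fd 5c 5c 5c 5c 4e 03) = b2b8
m2: inner = H(c6 97 36 36 36 36 e5) = 17 03; tag = H(ac fd 5c 5c 5c 5c 17 03) = 7bb8 ← matches
m3: inner = H(c6 97 36 36 36 36 ec) = 1e 03; tag = H(ac fd 5c 5c 5c 5c 1e 03) = 82b8

2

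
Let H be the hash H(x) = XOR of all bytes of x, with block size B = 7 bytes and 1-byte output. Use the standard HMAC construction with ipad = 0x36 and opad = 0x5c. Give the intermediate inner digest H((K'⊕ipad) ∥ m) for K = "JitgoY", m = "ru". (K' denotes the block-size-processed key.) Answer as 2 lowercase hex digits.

Key "JitgoY" = 4a 69 74 67 6f 59 is 6 bytes ≤ B = 7; zero-pad to 7 bytes: K' = 4a 69 74 67 6f 59 00.
K' ⊕ ipad = 7c 5f 42 51 59 6f 36.
Inner input = 7c 5f 42 51 59 6f 36 ∥ 72 75.
Inner hash: XOR 7c⊕5f⊕42⊕51⊕59⊕6f⊕36⊕72⊕75 = 37.

37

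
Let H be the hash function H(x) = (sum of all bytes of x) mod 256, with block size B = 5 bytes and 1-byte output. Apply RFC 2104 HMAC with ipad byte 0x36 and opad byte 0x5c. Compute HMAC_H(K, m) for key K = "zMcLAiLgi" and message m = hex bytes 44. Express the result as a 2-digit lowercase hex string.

Key "zMcLAiLgi" = 7a 4d 63 4c 41 69 4c 67 69 is 9 bytes > B = 5, so hash it first: H(key) = 3c, then zero-pad to 5 bytes: K' = 3c 00 00 00 00.
K' ⊕ ipad = 0a 36 36 36 36.  K' ⊕ opad = 60 5c 5c 5c 5c.
Inner input = (K'⊕ipad) ∥ m = 0a 36 36 36 36 ∥ 44.
Inner hash: sum = 10+54+54+54+54+68 = 294; mod 256 = 38 → 26.
Outer input = (K'⊕opad) ∥ inner = 60 5c 5c 5c 5c ∥ 26.
Outer hash (tag): sum = 96+92+92+92+92+38 = 502; mod 256 = 246 → f6.

f6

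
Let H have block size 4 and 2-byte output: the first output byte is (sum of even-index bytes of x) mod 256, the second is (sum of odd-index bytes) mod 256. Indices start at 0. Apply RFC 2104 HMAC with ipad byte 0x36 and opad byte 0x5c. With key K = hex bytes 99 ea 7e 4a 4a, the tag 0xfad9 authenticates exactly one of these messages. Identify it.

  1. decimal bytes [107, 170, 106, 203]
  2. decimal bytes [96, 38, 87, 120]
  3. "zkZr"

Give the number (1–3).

3

Key hex bytes 99 ea 7e 4a 4a is 5 bytes > B = 4, so hash it first: H(key) = 61 34, then zero-pad to 4 bytes: K' = 61 34 00 00.
K' ⊕ ipad = 57 02 36 36; K' ⊕ opad = 3d 68 5c 5c.
m1: inner = H(57 02 36 36 6b aa 6a cb) = 62 ad; tag = H(3d 68 5c 5c 62 ad) = fb71
m2: inner = H(57 02 36 36 60 26 57 78) = 44 d6; tag = H(3d 68 5c 5c 44 d6) = dd9a
m3: inner = H(57 02 36 36 7a 6b 5a 72) = 61 15; tag = H(3d 68 5c 5c 61 15) = fad9 ← matches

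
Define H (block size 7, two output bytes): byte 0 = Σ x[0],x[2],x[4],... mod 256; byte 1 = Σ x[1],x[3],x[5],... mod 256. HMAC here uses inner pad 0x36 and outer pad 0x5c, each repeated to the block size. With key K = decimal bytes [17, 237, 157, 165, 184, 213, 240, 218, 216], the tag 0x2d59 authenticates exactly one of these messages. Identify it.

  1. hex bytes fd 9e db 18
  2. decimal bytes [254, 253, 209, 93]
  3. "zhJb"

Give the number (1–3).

Key decimal bytes [17, 237, 157, 165, 184, 213, 240, 218, 216] = 11 ed 9d a5 b8 d5 f0 da d8 is 9 bytes > B = 7, so hash it first: H(key) = 2e 41, then zero-pad to 7 bytes: K' = 2e 41 00 00 00 00 00.
K' ⊕ ipad = 18 77 36 36 36 36 36; K' ⊕ opad = 72 1d 5c 5c 5c 5c 5c.
m1: inner = H(18 77 36 36 36 36 36 fd 9e db 18) = 70 bb; tag = H(72 1d 5c 5c 5c 5c 5c 70 bb) = 4145
m2: inner = H(18 77 36 36 36 36 36 fe fd d1 5d) = 14 b2; tag = H(72 1d 5c 5c 5c 5c 5c 14 b2) = 38e9
m3: inner = H(18 77 36 36 36 36 36 7a 68 4a 62) = 84 a7; tag = H(72 1d 5c 5c 5c 5c 5c 84 a7) = 2d59 ← matches

3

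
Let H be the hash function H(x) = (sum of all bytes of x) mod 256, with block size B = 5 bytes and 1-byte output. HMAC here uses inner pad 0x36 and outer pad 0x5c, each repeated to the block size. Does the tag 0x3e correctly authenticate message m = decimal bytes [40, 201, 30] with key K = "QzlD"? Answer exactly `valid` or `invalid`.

invalid

Key "QzlD" = 51 7a 6c 44 is 4 bytes ≤ B = 5; zero-pad to 5 bytes: K' = 51 7a 6c 44 00.
K' ⊕ ipad = 67 4c 5a 72 36; K' ⊕ opad = 0d 26 30 18 5c.
Inner hash: sum = 103+76+90+114+54+40+201+30 = 708; mod 256 = 196 → c4.
Outer hash (recomputed tag): sum = 13+38+48+24+92+196 = 411; mod 256 = 155 → 9b.
Recomputed tag = 9b; claimed = 3e → mismatch.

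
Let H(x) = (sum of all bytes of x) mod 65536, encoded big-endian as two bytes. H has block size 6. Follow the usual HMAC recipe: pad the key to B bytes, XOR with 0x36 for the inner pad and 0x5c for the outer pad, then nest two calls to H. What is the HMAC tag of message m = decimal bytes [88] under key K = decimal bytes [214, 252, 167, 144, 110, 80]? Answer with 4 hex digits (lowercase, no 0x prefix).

Key decimal bytes [214, 252, 167, 144, 110, 80] = d6 fc a7 90 6e 50 is exactly B = 6 bytes: K' = d6 fc a7 90 6e 50.
K' ⊕ ipad = e0 ca 91 a6 58 66.  K' ⊕ opad = 8a a0 fb cc 32 0c.
Inner input = (K'⊕ipad) ∥ m = e0 ca 91 a6 58 66 ∥ 58.
Inner hash: sum = 224+202+145+166+88+102+88 = 1015 → 03 f7.
Outer input = (K'⊕opad) ∥ inner = 8a a0 fb cc 32 0c ∥ 03 f7.
Outer hash (tag): sum = 138+160+251+204+50+12+3+247 = 1065 → 04 29.

0429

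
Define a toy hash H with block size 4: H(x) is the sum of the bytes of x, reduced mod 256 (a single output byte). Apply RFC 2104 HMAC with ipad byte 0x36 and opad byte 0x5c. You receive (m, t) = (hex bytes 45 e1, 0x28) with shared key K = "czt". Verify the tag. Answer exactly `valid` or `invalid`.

Key "czt" = 63 7a 74 is 3 bytes ≤ B = 4; zero-pad to 4 bytes: K' = 63 7a 74 00.
K' ⊕ ipad = 55 4c 42 36; K' ⊕ opad = 3f 26 28 5c.
Inner hash: sum = 85+76+66+54+69+225 = 575; mod 256 = 63 → 3f.
Outer hash (recomputed tag): sum = 63+38+40+92+63 = 296; mod 256 = 40 → 28.
Recomputed tag = 28; claimed = 28 → match.

valid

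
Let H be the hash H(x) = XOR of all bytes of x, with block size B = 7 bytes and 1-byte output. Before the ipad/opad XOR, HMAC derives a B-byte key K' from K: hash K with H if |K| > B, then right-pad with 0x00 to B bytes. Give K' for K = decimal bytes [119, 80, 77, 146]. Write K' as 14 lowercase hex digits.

Key decimal bytes [119, 80, 77, 146] = 77 50 4d 92 is 4 bytes ≤ B = 7; zero-pad to 7 bytes: K' = 77 50 4d 92 00 00 00.

77504d92000000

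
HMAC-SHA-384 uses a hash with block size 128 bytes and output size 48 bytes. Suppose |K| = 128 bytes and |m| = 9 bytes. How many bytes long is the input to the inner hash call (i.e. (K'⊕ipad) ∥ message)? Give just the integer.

137

Key is 128 ≤ 128 bytes, zero-padded: |K'| = 128.
Inner input = (K'⊕ipad) ∥ m → 128 + 9 = 137 bytes.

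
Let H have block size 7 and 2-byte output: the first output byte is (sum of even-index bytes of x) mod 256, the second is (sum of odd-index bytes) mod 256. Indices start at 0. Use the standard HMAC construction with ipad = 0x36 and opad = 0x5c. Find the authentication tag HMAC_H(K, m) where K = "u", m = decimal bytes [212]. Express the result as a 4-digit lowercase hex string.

Key "u" = 75 is 1 byte ≤ B = 7; zero-pad to 7 bytes: K' = 75 00 00 00 00 00 00.
K' ⊕ ipad = 43 36 36 36 36 36 36.  K' ⊕ opad = 29 5c 5c 5c 5c 5c 5c.
Inner input = (K'⊕ipad) ∥ m = 43 36 36 36 36 36 36 ∥ d4.
Inner hash: even-index sum = 229 mod 256 = 229; odd-index sum = 374 mod 256 = 118 → e5 76.
Outer input = (K'⊕opad) ∥ inner = 29 5c 5c 5c 5c 5c 5c ∥ e5 76.
Outer hash (tag): even-index sum = 435 mod 256 = 179; odd-index sum = 505 mod 256 = 249 → b3 f9.

b3f9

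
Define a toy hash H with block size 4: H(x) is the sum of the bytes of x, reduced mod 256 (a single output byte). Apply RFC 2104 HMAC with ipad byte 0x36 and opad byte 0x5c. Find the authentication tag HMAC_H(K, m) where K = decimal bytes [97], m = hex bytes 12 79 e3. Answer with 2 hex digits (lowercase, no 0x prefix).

b8

Key decimal bytes [97] = 61 is 1 byte ≤ B = 4; zero-pad to 4 bytes: K' = 61 00 00 00.
K' ⊕ ipad = 57 36 36 36.  K' ⊕ opad = 3d 5c 5c 5c.
Inner input = (K'⊕ipad) ∥ m = 57 36 36 36 ∥ 12 79 e3.
Inner hash: sum = 87+54+54+54+18+121+227 = 615; mod 256 = 103 → 67.
Outer input = (K'⊕opad) ∥ inner = 3d 5c 5c 5c ∥ 67.
Outer hash (tag): sum = 61+92+92+92+103 = 440; mod 256 = 184 → b8.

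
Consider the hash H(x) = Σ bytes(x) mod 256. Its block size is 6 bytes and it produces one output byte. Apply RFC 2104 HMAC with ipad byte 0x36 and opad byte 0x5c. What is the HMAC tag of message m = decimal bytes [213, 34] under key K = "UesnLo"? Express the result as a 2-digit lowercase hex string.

Key "UesnLo" = 55 65 73 6e 4c 6f is exactly B = 6 bytes: K' = 55 65 73 6e 4c 6f.
K' ⊕ ipad = 63 53 45 58 7a 59.  K' ⊕ opad = 09 39 2f 32 10 33.
Inner input = (K'⊕ipad) ∥ m = 63 53 45 58 7a 59 ∥ d5 22.
Inner hash: sum = 99+83+69+88+122+89+213+34 = 797; mod 256 = 29 → 1d.
Outer input = (K'⊕opad) ∥ inner = 09 39 2f 32 10 33 ∥ 1d.
Outer hash (tag): sum = 9+57+47+50+16+51+29 = 259; mod 256 = 3 → 03.

03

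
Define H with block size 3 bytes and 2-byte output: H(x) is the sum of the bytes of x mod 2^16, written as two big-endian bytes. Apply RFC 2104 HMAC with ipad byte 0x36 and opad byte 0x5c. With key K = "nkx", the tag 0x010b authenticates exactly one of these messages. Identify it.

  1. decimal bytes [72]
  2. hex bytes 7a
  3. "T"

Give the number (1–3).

Key "nkx" = 6e 6b 78 is exactly B = 3 bytes: K' = 6e 6b 78.
K' ⊕ ipad = 58 5d 4e; K' ⊕ opad = 32 37 24.
m1: inner = H(58 5d 4e 48) = 01 4b; tag = H(32 37 24 01 4b) = 00d9
m2: inner = H(58 5d 4e 7a) = 01 7d; tag = H(32 37 24 01 7d) = 010b ← matches
m3: inner = H(58 5d 4e 54) = 01 57; tag = H(32 37 24 01 57) = 00e5

2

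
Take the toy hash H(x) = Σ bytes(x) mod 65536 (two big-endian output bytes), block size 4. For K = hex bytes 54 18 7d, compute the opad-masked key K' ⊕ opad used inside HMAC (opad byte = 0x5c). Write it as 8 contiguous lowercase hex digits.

Key hex bytes 54 18 7d is 3 bytes ≤ B = 4; zero-pad to 4 bytes: K' = 54 18 7d 00.
XOR each byte with 0x5c: 54⊕5c=08, 18⊕5c=44, 7d⊕5c=21, 00⊕5c=5c.

0844215c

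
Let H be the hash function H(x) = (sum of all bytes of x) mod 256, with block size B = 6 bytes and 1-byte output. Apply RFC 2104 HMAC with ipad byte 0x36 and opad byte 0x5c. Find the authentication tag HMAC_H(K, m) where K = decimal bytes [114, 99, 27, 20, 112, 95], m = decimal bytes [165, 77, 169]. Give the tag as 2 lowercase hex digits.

5d

Key decimal bytes [114, 99, 27, 20, 112, 95] = 72 63 1b 14 70 5f is exactly B = 6 bytes: K' = 72 63 1b 14 70 5f.
K' ⊕ ipad = 44 55 2d 22 46 69.  K' ⊕ opad = 2e 3f 47 48 2c 03.
Inner input = (K'⊕ipad) ∥ m = 44 55 2d 22 46 69 ∥ a5 4d a9.
Inner hash: sum = 68+85+45+34+70+105+165+77+169 = 818; mod 256 = 50 → 32.
Outer input = (K'⊕opad) ∥ inner = 2e 3f 47 48 2c 03 ∥ 32.
Outer hash (tag): sum = 46+63+71+72+44+3+50 = 349; mod 256 = 93 → 5d.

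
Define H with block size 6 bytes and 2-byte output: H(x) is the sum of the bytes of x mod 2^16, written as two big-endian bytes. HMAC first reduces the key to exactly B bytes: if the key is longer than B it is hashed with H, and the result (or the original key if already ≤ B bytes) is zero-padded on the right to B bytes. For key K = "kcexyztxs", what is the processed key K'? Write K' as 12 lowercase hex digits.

03fd00000000

|K| = 9 > B = 6, so first hash the key.
H(K): sum = 107+99+101+120+121+122+116+120+115 = 1021 → 03 fd.
Zero-pad H(K) = 03 fd to 6 bytes: K' = 03 fd 00 00 00 00.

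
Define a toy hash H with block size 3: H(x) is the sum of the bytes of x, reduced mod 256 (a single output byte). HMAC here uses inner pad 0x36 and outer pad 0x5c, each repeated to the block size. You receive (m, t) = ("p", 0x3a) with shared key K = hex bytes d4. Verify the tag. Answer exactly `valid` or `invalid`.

Key hex bytes d4 is 1 byte ≤ B = 3; zero-pad to 3 bytes: K' = d4 00 00.
K' ⊕ ipad = e2 36 36; K' ⊕ opad = 88 5c 5c.
Inner hash: sum = 226+54+54+112 = 446; mod 256 = 190 → be.
Outer hash (recomputed tag): sum = 136+92+92+190 = 510; mod 256 = 254 → fe.
Recomputed tag = fe; claimed = 3a → mismatch.

invalid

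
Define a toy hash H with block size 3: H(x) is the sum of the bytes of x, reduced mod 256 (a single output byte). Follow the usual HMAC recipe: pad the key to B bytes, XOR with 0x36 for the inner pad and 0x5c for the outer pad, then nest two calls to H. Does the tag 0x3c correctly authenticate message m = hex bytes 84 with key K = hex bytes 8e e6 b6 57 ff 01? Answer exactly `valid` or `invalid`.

valid

Key hex bytes 8e e6 b6 57 ff 01 is 6 bytes > B = 3, so hash it first: H(key) = 81, then zero-pad to 3 bytes: K' = 81 00 00.
K' ⊕ ipad = b7 36 36; K' ⊕ opad = dd 5c 5c.
Inner hash: sum = 183+54+54+132 = 423; mod 256 = 167 → a7.
Outer hash (recomputed tag): sum = 221+92+92+167 = 572; mod 256 = 60 → 3c.
Recomputed tag = 3c; claimed = 3c → match.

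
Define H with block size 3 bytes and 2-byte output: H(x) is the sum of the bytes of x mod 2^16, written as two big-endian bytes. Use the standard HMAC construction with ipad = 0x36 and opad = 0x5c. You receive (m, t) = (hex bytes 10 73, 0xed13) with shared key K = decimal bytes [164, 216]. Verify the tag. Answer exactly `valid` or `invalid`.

invalid

Key decimal bytes [164, 216] = a4 d8 is 2 bytes ≤ B = 3; zero-pad to 3 bytes: K' = a4 d8 00.
K' ⊕ ipad = 92 ee 36; K' ⊕ opad = f8 84 5c.
Inner hash: sum = 146+238+54+16+115 = 569 → 02 39.
Outer hash (recomputed tag): sum = 248+132+92+2+57 = 531 → 02 13.
Recomputed tag = 0213; claimed = ed13 → mismatch.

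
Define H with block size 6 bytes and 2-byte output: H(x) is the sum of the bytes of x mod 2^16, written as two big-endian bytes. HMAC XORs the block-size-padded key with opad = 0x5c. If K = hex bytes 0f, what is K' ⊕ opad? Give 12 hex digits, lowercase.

535c5c5c5c5c

Key hex bytes 0f is 1 byte ≤ B = 6; zero-pad to 6 bytes: K' = 0f 00 00 00 00 00.
XOR each byte with 0x5c: 0f⊕5c=53, 00⊕5c=5c, 00⊕5c=5c, 00⊕5c=5c, 00⊕5c=5c, 00⊕5c=5c.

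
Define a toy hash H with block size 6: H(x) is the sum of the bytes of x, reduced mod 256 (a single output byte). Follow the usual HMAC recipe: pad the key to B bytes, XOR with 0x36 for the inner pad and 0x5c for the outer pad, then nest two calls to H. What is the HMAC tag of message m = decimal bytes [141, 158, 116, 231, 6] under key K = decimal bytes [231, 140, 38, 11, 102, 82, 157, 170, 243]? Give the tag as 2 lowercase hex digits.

Key decimal bytes [231, 140, 38, 11, 102, 82, 157, 170, 243] = e7 8c 26 0b 66 52 9d aa f3 is 9 bytes > B = 6, so hash it first: H(key) = 96, then zero-pad to 6 bytes: K' = 96 00 00 00 00 00.
K' ⊕ ipad = a0 36 36 36 36 36.  K' ⊕ opad = ca 5c 5c 5c 5c 5c.
Inner input = (K'⊕ipad) ∥ m = a0 36 36 36 36 36 ∥ 8d 9e 74 e7 06.
Inner hash: sum = 160+54+54+54+54+54+141+158+116+231+6 = 1082; mod 256 = 58 → 3a.
Outer input = (K'⊕opad) ∥ inner = ca 5c 5c 5c 5c 5c ∥ 3a.
Outer hash (tag): sum = 202+92+92+92+92+92+58 = 720; mod 256 = 208 → d0.

d0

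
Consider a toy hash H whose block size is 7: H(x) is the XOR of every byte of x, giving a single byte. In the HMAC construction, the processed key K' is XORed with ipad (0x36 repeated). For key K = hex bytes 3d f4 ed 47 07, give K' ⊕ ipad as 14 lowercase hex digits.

0bc2db71313636

Key hex bytes 3d f4 ed 47 07 is 5 bytes ≤ B = 7; zero-pad to 7 bytes: K' = 3d f4 ed 47 07 00 00.
XOR each byte with 0x36: 3d⊕36=0b, f4⊕36=c2, ed⊕36=db, 47⊕36=71, 07⊕36=31, 00⊕36=36, 00⊕36=36.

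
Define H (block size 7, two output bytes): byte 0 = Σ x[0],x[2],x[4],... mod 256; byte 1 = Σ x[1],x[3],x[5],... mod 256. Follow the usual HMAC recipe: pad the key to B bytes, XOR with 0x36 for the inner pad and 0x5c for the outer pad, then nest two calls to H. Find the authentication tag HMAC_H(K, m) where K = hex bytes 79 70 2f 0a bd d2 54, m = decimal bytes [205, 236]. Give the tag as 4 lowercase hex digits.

Key hex bytes 79 70 2f 0a bd d2 54 is exactly B = 7 bytes: K' = 79 70 2f 0a bd d2 54.
K' ⊕ ipad = 4f 46 19 3c 8b e4 62.  K' ⊕ opad = 25 2c 73 56 e1 8e 08.
Inner input = (K'⊕ipad) ∥ m = 4f 46 19 3c 8b e4 62 ∥ cd ec.
Inner hash: even-index sum = 577 mod 256 = 65; odd-index sum = 563 mod 256 = 51 → 41 33.
Outer input = (K'⊕opad) ∥ inner = 25 2c 73 56 e1 8e 08 ∥ 41 33.
Outer hash (tag): even-index sum = 436 mod 256 = 180; odd-index sum = 337 mod 256 = 81 → b4 51.

b451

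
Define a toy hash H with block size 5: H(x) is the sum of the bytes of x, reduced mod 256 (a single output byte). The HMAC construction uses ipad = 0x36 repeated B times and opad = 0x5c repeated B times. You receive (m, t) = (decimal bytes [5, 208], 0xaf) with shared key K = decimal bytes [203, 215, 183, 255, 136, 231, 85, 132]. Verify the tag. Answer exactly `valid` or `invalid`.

Key decimal bytes [203, 215, 183, 255, 136, 231, 85, 132] = cb d7 b7 ff 88 e7 55 84 is 8 bytes > B = 5, so hash it first: H(key) = a0, then zero-pad to 5 bytes: K' = a0 00 00 00 00.
K' ⊕ ipad = 96 36 36 36 36; K' ⊕ opad = fc 5c 5c 5c 5c.
Inner hash: sum = 150+54+54+54+54+5+208 = 579; mod 256 = 67 → 43.
Outer hash (recomputed tag): sum = 252+92+92+92+92+67 = 687; mod 256 = 175 → af.
Recomputed tag = af; claimed = af → match.

valid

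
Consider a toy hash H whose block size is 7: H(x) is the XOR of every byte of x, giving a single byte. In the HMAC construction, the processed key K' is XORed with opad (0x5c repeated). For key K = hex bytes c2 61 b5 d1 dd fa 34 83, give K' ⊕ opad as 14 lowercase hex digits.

0b5c5c5c5c5c5c

Key hex bytes c2 61 b5 d1 dd fa 34 83 is 8 bytes > B = 7, so hash it first: H(key) = 57, then zero-pad to 7 bytes: K' = 57 00 00 00 00 00 00.
XOR each byte with 0x5c: 57⊕5c=0b, 00⊕5c=5c, 00⊕5c=5c, 00⊕5c=5c, 00⊕5c=5c, 00⊕5c=5c, 00⊕5c=5c.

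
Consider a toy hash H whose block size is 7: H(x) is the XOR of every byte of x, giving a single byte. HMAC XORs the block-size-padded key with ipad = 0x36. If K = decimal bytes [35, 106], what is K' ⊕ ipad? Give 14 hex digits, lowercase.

Key decimal bytes [35, 106] = 23 6a is 2 bytes ≤ B = 7; zero-pad to 7 bytes: K' = 23 6a 00 00 00 00 00.
XOR each byte with 0x36: 23⊕36=15, 6a⊕36=5c, 00⊕36=36, 00⊕36=36, 00⊕36=36, 00⊕36=36, 00⊕36=36.

155c3636363636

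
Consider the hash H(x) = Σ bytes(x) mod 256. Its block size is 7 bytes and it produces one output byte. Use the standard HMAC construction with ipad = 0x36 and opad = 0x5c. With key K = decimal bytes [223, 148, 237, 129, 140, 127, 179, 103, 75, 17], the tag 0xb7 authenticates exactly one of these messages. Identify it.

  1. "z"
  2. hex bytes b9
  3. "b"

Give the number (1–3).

2

Key decimal bytes [223, 148, 237, 129, 140, 127, 179, 103, 75, 17] = df 94 ed 81 8c 7f b3 67 4b 11 is 10 bytes > B = 7, so hash it first: H(key) = 62, then zero-pad to 7 bytes: K' = 62 00 00 00 00 00 00.
K' ⊕ ipad = 54 36 36 36 36 36 36; K' ⊕ opad = 3e 5c 5c 5c 5c 5c 5c.
m1: inner = H(54 36 36 36 36 36 36 7a) = 12; tag = H(3e 5c 5c 5c 5c 5c 5c 12) = 78
m2: inner = H(54 36 36 36 36 36 36 b9) = 51; tag = H(3e 5c 5c 5c 5c 5c 5c 51) = b7 ← matches
m3: inner = H(54 36 36 36 36 36 36 62) = fa; tag = H(3e 5c 5c 5c 5c 5c 5c fa) = 60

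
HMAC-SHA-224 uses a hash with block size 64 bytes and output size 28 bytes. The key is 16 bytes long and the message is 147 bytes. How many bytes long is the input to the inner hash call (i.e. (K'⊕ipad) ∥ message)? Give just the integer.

Key is 16 ≤ 64 bytes, zero-padded: |K'| = 64.
Inner input = (K'⊕ipad) ∥ m → 64 + 147 = 211 bytes.

211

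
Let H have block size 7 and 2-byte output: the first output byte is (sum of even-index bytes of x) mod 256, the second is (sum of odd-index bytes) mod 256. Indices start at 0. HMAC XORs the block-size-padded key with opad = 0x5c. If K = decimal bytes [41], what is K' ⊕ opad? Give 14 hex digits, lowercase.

Key decimal bytes [41] = 29 is 1 byte ≤ B = 7; zero-pad to 7 bytes: K' = 29 00 00 00 00 00 00.
XOR each byte with 0x5c: 29⊕5c=75, 00⊕5c=5c, 00⊕5c=5c, 00⊕5c=5c, 00⊕5c=5c, 00⊕5c=5c, 00⊕5c=5c.

755c5c5c5c5c5c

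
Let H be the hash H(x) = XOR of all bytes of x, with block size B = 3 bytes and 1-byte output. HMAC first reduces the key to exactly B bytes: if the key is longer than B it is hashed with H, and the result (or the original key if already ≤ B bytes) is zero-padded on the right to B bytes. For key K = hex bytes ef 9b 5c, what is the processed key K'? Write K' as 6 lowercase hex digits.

ef9b5c

Key hex bytes ef 9b 5c is exactly B = 3 bytes: K' = ef 9b 5c.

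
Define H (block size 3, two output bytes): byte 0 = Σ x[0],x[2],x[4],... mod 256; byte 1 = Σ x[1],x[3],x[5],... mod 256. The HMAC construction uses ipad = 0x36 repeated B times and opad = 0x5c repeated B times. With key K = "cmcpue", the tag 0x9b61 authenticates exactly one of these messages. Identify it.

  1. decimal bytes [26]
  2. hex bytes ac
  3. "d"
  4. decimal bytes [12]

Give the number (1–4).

Key "cmcpue" = 63 6d 63 70 75 65 is 6 bytes > B = 3, so hash it first: H(key) = 3b 42, then zero-pad to 3 bytes: K' = 3b 42 00.
K' ⊕ ipad = 0d 74 36; K' ⊕ opad = 67 1e 5c.
m1: inner = H(0d 74 36 1a) = 43 8e; tag = H(67 1e 5c 43 8e) = 5161
m2: inner = H(0d 74 36 ac) = 43 20; tag = H(67 1e 5c 43 20) = e361
m3: inner = H(0d 74 36 64) = 43 d8; tag = H(67 1e 5c 43 d8) = 9b61 ← matches
m4: inner = H(0d 74 36 0c) = 43 80; tag = H(67 1e 5c 43 80) = 4361

3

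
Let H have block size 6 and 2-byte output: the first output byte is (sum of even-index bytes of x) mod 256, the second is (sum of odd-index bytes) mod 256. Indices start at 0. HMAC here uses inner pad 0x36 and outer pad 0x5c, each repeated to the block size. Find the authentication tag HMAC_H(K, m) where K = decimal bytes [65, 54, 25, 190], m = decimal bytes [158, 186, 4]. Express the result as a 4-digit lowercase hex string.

3c20

Key decimal bytes [65, 54, 25, 190] = 41 36 19 be is 4 bytes ≤ B = 6; zero-pad to 6 bytes: K' = 41 36 19 be 00 00.
K' ⊕ ipad = 77 00 2f 88 36 36.  K' ⊕ opad = 1d 6a 45 e2 5c 5c.
Inner input = (K'⊕ipad) ∥ m = 77 00 2f 88 36 36 ∥ 9e ba 04.
Inner hash: even-index sum = 382 mod 256 = 126; odd-index sum = 376 mod 256 = 120 → 7e 78.
Outer input = (K'⊕opad) ∥ inner = 1d 6a 45 e2 5c 5c ∥ 7e 78.
Outer hash (tag): even-index sum = 316 mod 256 = 60; odd-index sum = 544 mod 256 = 32 → 3c 20.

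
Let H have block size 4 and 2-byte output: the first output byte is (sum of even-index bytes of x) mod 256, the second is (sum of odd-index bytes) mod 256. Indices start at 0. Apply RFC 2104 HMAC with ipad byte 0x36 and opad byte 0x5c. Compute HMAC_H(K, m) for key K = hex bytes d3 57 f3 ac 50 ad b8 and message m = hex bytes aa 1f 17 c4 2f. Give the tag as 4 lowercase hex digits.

Key hex bytes d3 57 f3 ac 50 ad b8 is 7 bytes > B = 4, so hash it first: H(key) = ce b0, then zero-pad to 4 bytes: K' = ce b0 00 00.
K' ⊕ ipad = f8 86 36 36.  K' ⊕ opad = 92 ec 5c 5c.
Inner input = (K'⊕ipad) ∥ m = f8 86 36 36 ∥ aa 1f 17 c4 2f.
Inner hash: even-index sum = 542 mod 256 = 30; odd-index sum = 415 mod 256 = 159 → 1e 9f.
Outer input = (K'⊕opad) ∥ inner = 92 ec 5c 5c ∥ 1e 9f.
Outer hash (tag): even-index sum = 268 mod 256 = 12; odd-index sum = 487 mod 256 = 231 → 0c e7.

0ce7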